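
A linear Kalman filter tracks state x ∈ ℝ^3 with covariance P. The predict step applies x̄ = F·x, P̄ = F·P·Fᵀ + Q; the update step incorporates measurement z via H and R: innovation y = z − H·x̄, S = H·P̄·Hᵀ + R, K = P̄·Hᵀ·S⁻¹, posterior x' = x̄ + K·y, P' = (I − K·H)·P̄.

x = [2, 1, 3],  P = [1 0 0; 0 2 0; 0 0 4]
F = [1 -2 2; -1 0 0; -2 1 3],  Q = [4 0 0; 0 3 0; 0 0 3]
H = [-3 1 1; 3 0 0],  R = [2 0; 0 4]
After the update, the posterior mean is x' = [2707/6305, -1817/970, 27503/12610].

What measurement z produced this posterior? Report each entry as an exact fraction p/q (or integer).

x̄ = F·x = [6, -2, 6]
P̄ = F·P·Fᵀ + Q = [29 -1 18; -1 4 2; 18 2 45]
S = H·P̄·Hᵀ + R = [214 -210; -210 265]
K = P̄·Hᵀ·S⁻¹ = [-28/1261 1959/6305; 27/194 48/485; 1897/2522 5043/6305]
x' − x̄ = [-35123/6305, 123/970, -48157/12610] = K·y
y = (KᵀK)⁻¹·Kᵀ·(x' − x̄) = [13, -17]
z = y + H·x̄ = [13, -17] + [-14, 18] = [-1, 1]

z = [-1, 1]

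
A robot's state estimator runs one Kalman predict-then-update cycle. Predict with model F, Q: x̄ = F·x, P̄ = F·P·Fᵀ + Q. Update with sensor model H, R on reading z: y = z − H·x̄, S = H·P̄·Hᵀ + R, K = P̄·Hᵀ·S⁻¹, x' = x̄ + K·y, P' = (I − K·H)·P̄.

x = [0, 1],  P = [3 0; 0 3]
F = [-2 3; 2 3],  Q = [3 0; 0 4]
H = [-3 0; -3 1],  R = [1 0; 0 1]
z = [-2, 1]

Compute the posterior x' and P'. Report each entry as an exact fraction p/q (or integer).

x̄ = F·x = [3, 3]
P̄ = F·P·Fᵀ + Q = [42 15; 15 43]
y = z − H·x̄ = [7, 7]
S = H·P̄·Hᵀ + R = [379 333; 333 332]
K = P̄·Hᵀ·S⁻¹ = [-4869/14939 -111/14939; -14274/14939 14227/14939]
x' = x̄ + K·y = [9957/14939, 44488/14939]
P' = (I − K·H)·P̄ = [1623/14939 4758/14939; 4758/14939 28501/14939]

x' = [9957/14939, 44488/14939]
P' = [1623/14939 4758/14939; 4758/14939 28501/14939]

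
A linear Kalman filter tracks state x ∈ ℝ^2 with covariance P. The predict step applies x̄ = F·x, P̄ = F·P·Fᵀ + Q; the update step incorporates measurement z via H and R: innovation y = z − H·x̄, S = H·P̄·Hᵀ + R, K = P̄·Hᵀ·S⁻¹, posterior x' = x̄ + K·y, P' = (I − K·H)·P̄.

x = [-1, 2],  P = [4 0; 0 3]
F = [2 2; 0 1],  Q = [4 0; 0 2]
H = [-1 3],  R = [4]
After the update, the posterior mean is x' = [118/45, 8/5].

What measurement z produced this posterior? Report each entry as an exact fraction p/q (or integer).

x̄ = F·x = [2, 2]
P̄ = F·P·Fᵀ + Q = [32 6; 6 5]
S = H·P̄·Hᵀ + R = [45]
K = P̄·Hᵀ·S⁻¹ = [-14/45; 1/5]
x' − x̄ = [28/45, -2/5] = K·y
y = (KᵀK)⁻¹·Kᵀ·(x' − x̄) = [-2]
z = y + H·x̄ = [-2] + [4] = [2]

z = [2]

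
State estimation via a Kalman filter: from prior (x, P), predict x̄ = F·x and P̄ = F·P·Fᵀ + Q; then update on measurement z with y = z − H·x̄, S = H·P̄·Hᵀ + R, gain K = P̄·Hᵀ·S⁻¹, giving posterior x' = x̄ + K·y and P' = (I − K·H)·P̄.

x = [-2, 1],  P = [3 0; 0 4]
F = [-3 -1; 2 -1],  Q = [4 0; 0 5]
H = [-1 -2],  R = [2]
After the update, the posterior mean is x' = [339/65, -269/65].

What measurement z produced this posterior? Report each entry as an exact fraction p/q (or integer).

z = [3]

x̄ = F·x = [5, -5]
P̄ = F·P·Fᵀ + Q = [35 -14; -14 21]
S = H·P̄·Hᵀ + R = [65]
K = P̄·Hᵀ·S⁻¹ = [-7/65; -28/65]
x' − x̄ = [14/65, 56/65] = K·y
y = (KᵀK)⁻¹·Kᵀ·(x' − x̄) = [-2]
z = y + H·x̄ = [-2] + [5] = [3]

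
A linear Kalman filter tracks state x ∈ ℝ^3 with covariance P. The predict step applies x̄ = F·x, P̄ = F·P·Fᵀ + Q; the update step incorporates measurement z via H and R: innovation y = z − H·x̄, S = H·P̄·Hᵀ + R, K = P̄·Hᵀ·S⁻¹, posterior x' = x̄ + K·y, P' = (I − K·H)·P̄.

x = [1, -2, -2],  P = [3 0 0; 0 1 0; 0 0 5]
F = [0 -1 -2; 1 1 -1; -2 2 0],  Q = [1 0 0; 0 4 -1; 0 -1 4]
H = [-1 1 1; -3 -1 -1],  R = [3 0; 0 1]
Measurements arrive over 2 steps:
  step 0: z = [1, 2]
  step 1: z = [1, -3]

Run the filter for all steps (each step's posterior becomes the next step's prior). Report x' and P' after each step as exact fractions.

step 0: x̄ = F·x = [6, 1, -6]
step 0: P̄ = F·P·Fᵀ + Q = [22 9 -2; 9 13 -5; -2 -5 20]
step 0: y = z − H·x̄ = [12, 15]
step 0: S = H·P̄·Hᵀ + R = [34 29; 29 264]
step 0: K = P̄·Hᵀ·S⁻¹ = [-1843/8135 -2047/8135; 751/8135 -1161/8135; 4749/8135 -799/8135]
step 0: x' = x̄ + K·y = [-4011/8135, -268/8135, -3807/8135]
step 0: P' = (I − K·H)·P̄ = [1894/8135 -273/8135 -3362/8135; -273/8135 65871/8135 -63891/8135; -3362/8135 -63891/8135 74776/8135]
step 1: x̄ = F·x = [7882/8135, -472/8135, 7486/8135]
step 1: P̄ = F·P·Fᵀ + Q = [117546/8135 154569/8135 109828/8135; 154569/8135 309041/8135 240877/8135; 109828/8135 240877/8135 305784/8135]
step 1: y = z − H·x̄ = [9003/8135, 1251/1627]
step 1: S = H·P̄·Hᵀ + R = [709736/8135 -254547/1627; -254547/1627 749802/1627]
step 1: K = P̄·Hᵀ·S⁻¹ = [-9620003/42653267 -30857965/127959801; 7870983/42653267 -8860137/42653267; 21413271/42653267 -8095759/127959801]
step 1: x' = x̄ + K·y = [22771396/42653267, -576526/42653267, 60873556/42653267]
step 1: P' = (I − K·H)·P̄ = [29359498/127959801 -3688203/42653267 -46155920/127959801; -3688203/42653267 133861913/42653267 -113937167/42653267; -46155920/127959801 -113937167/42653267 488375020/127959801]

step 0: x' = [-4011/8135, -268/8135, -3807/8135], P' = [1894/8135 -273/8135 -3362/8135; -273/8135 65871/8135 -63891/8135; -3362/8135 -63891/8135 74776/8135]
step 1: x' = [22771396/42653267, -576526/42653267, 60873556/42653267], P' = [29359498/127959801 -3688203/42653267 -46155920/127959801; -3688203/42653267 133861913/42653267 -113937167/42653267; -46155920/127959801 -113937167/42653267 488375020/127959801]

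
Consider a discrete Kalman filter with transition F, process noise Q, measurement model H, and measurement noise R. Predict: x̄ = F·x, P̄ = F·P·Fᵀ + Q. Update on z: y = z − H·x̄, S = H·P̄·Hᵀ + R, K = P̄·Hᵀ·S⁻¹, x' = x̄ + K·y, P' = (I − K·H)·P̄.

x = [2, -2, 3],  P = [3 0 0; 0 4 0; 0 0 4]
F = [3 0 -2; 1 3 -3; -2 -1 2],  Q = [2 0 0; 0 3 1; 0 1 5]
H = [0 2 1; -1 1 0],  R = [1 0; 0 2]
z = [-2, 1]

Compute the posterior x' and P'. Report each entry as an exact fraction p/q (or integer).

x̄ = F·x = [0, -13, 4]
P̄ = F·P·Fᵀ + Q = [45 33 -34; 33 78 -41; -34 -41 37]
y = z − H·x̄ = [20, 14]
S = H·P̄·Hᵀ + R = [186 83; 83 59]
K = P̄·Hᵀ·S⁻¹ = [2884/4085 -4888/4085; 610/817 -235/817; -2074/4085 2433/4085]
x' = x̄ + K·y = [-10752/4085, -1711/817, 8922/4085]
P' = (I − K·H)·P̄ = [32881/4085 4621/817 -43326/4085; 4621/817 4151/817 -7692/817; -43326/4085 -7692/817 74846/4085]

x' = [-10752/4085, -1711/817, 8922/4085]
P' = [32881/4085 4621/817 -43326/4085; 4621/817 4151/817 -7692/817; -43326/4085 -7692/817 74846/4085]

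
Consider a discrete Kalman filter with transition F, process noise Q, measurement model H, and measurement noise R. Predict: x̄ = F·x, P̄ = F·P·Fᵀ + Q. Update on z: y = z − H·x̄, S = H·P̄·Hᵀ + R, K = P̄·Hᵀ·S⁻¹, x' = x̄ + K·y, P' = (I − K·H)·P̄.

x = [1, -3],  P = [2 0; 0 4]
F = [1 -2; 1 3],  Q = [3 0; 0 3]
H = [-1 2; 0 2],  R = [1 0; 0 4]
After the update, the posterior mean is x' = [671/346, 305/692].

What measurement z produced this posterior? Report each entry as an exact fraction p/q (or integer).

z = [-1, 1]

x̄ = F·x = [7, -8]
P̄ = F·P·Fᵀ + Q = [21 -22; -22 41]
S = H·P̄·Hᵀ + R = [274 208; 208 168]
K = P̄·Hᵀ·S⁻¹ = [-221/346 183/346; 26/173 209/692]
x' − x̄ = [-1751/346, 5841/692] = K·y
y = (KᵀK)⁻¹·Kᵀ·(x' − x̄) = [22, 17]
z = y + H·x̄ = [22, 17] + [-23, -16] = [-1, 1]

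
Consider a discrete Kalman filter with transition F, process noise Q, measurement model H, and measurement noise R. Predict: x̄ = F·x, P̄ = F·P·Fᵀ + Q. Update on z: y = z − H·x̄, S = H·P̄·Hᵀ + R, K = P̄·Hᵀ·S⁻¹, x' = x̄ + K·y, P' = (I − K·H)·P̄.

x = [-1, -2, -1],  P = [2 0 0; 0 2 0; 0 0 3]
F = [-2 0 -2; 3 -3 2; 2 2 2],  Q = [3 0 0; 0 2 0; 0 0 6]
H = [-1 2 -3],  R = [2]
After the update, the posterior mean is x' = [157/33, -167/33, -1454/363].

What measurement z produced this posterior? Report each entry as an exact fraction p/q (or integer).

z = [-3]

x̄ = F·x = [4, 1, -8]
P̄ = F·P·Fᵀ + Q = [23 -24 -20; -24 50 12; -20 12 34]
S = H·P̄·Hᵀ + R = [363]
K = P̄·Hᵀ·S⁻¹ = [-1/33; 8/33; -58/363]
x' − x̄ = [25/33, -200/33, 1450/363] = K·y
y = (KᵀK)⁻¹·Kᵀ·(x' − x̄) = [-25]
z = y + H·x̄ = [-25] + [22] = [-3]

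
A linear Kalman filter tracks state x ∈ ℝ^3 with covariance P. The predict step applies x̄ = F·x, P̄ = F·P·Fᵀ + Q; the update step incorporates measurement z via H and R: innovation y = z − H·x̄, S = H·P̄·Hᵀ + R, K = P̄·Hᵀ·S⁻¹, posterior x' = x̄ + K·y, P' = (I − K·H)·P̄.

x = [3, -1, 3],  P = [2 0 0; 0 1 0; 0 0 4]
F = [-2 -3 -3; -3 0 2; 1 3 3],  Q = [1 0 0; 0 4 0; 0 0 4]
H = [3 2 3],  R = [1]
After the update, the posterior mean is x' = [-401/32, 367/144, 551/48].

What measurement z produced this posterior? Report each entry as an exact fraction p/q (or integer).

x̄ = F·x = [-12, -3, 9]
P̄ = F·P·Fᵀ + Q = [54 -12 -49; -12 38 18; -49 18 51]
S = H·P̄·Hᵀ + R = [288]
K = P̄·Hᵀ·S⁻¹ = [-1/32; 47/144; 7/48]
x' − x̄ = [-17/32, 799/144, 119/48] = K·y
y = (KᵀK)⁻¹·Kᵀ·(x' − x̄) = [17]
z = y + H·x̄ = [17] + [-15] = [2]

z = [2]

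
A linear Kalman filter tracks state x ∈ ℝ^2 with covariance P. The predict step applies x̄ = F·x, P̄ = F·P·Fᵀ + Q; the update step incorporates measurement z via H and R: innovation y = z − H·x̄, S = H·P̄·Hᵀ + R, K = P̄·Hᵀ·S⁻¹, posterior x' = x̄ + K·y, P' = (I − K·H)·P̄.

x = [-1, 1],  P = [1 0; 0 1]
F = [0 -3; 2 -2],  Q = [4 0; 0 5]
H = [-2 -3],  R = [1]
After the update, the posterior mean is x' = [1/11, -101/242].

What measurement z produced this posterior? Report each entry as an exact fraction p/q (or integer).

z = [1]

x̄ = F·x = [-3, -4]
P̄ = F·P·Fᵀ + Q = [13 6; 6 13]
S = H·P̄·Hᵀ + R = [242]
K = P̄·Hᵀ·S⁻¹ = [-2/11; -51/242]
x' − x̄ = [34/11, 867/242] = K·y
y = (KᵀK)⁻¹·Kᵀ·(x' − x̄) = [-17]
z = y + H·x̄ = [-17] + [18] = [1]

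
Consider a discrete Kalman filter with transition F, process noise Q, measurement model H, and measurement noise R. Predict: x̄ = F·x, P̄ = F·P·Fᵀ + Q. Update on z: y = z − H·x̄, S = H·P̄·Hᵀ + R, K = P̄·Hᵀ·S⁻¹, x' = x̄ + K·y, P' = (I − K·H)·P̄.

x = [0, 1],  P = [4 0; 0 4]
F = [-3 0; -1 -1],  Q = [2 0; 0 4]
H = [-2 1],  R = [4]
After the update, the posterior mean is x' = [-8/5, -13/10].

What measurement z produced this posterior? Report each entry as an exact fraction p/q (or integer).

x̄ = F·x = [0, -1]
P̄ = F·P·Fᵀ + Q = [38 12; 12 12]
S = H·P̄·Hᵀ + R = [120]
K = P̄·Hᵀ·S⁻¹ = [-8/15; -1/10]
x' − x̄ = [-8/5, -3/10] = K·y
y = (KᵀK)⁻¹·Kᵀ·(x' − x̄) = [3]
z = y + H·x̄ = [3] + [-1] = [2]

z = [2]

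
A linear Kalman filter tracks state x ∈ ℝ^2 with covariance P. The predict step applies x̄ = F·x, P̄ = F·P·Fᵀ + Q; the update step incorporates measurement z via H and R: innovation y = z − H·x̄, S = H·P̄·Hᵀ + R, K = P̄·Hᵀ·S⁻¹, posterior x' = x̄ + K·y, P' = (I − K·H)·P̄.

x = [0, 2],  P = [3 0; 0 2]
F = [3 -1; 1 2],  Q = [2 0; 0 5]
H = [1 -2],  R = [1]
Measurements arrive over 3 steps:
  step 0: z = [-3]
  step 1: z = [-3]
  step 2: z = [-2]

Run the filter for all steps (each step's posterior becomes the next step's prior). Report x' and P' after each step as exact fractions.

step 0: x̄ = F·x = [-2, 4]
step 0: P̄ = F·P·Fᵀ + Q = [31 5; 5 16]
step 0: y = z − H·x̄ = [7]
step 0: S = H·P̄·Hᵀ + R = [76]
step 0: K = P̄·Hᵀ·S⁻¹ = [21/76; -27/76]
step 0: x' = x̄ + K·y = [-5/76, 115/76]
step 0: P' = (I − K·H)·P̄ = [1915/76 947/76; 947/76 487/76]
step 1: x̄ = F·x = [-65/38, 225/76]
step 1: P̄ = F·P·Fᵀ + Q = [3048/19 4753/38; 4753/38 8031/76]
step 1: y = z − H·x̄ = [88/19]
step 1: S = H·P̄·Hᵀ + R = [1592/19]
step 1: K = P̄·Hᵀ·S⁻¹ = [-1705/1592; -1639/1592]
step 1: x' = x̄ + K·y = [-2655/398, -1439/796]
step 1: P' = (I − K·H)·P̄ = [102389/1592 52047/1592; 52047/1592 26843/1592]
step 2: x̄ = F·x = [-14491/796, -2047/199]
step 2: P̄ = F·P·Fᵀ + Q = [319623/796 128429/398; 128429/398 425909/1592]
step 2: y = z − H·x̄ = [-3477/796]
step 2: S = H·P̄·Hᵀ + R = [144805/796]
step 2: K = P̄·Hᵀ·S⁻¹ = [-194093/144805; -169051/144805]
step 2: x' = x̄ + K·y = [-3576653/289610, -3004387/579220]
step 2: P' = (I − K·H)·P̄ = [21635467/289610 22023653/579220; 22023653/579220 22699857/1158440]

step 0: x' = [-5/76, 115/76], P' = [1915/76 947/76; 947/76 487/76]
step 1: x' = [-2655/398, -1439/796], P' = [102389/1592 52047/1592; 52047/1592 26843/1592]
step 2: x' = [-3576653/289610, -3004387/579220], P' = [21635467/289610 22023653/579220; 22023653/579220 22699857/1158440]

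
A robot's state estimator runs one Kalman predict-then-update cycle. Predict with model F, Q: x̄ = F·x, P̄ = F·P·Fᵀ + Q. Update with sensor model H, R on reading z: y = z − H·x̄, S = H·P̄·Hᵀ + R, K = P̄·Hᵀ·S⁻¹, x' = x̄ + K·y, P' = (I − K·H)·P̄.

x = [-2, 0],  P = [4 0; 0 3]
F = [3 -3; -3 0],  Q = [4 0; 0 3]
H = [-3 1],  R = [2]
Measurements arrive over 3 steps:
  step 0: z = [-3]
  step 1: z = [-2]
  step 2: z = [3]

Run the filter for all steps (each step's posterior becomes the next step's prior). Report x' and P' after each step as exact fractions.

step 0: x' = [1239/860, 1191/860], P' = [1451/860 3879/860; 3879/860 11931/860]
step 1: x' = [-333897/372751, -1752051/372751], P' = [535870/372751 1326978/372751; 1326978/372751 3881100/372751]
step 2: x' = [-181534338/120189923, -209793141/120189923], P' = [175378766/120189923 436227462/120189923; 436227462/120189923 1277844720/120189923]

step 0: x̄ = F·x = [-6, 6]
step 0: P̄ = F·P·Fᵀ + Q = [67 -36; -36 39]
step 0: y = z − H·x̄ = [-27]
step 0: S = H·P̄·Hᵀ + R = [860]
step 0: K = P̄·Hᵀ·S⁻¹ = [-237/860; 147/860]
step 0: x' = x̄ + K·y = [1239/860, 1191/860]
step 0: P' = (I − K·H)·P̄ = [1451/860 3879/860; 3879/860 11931/860]
step 1: x̄ = F·x = [36/215, -3717/860]
step 1: P̄ = F·P·Fᵀ + Q = [13514/215 5463/215; 5463/215 15639/860]
step 1: y = z − H·x̄ = [2429/860]
step 1: S = H·P̄·Hᵀ + R = [372751/860]
step 1: K = P̄·Hᵀ·S⁻¹ = [-140316/372751; -49917/372751]
step 1: x' = x̄ + K·y = [-333897/372751, -1752051/372751]
step 1: P' = (I − K·H)·P̄ = [535870/372751 1326978/372751; 1326978/372751 3881100/372751]
step 2: x̄ = F·x = [4254462/372751, 1001691/372751]
step 2: P̄ = F·P·Fᵀ + Q = [17358130/372751 7119972/372751; 7119972/372751 5941083/372751]
step 2: y = z − H·x̄ = [12879948/372751]
step 2: S = H·P̄·Hᵀ + R = [120189923/372751]
step 2: K = P̄·Hᵀ·S⁻¹ = [-44954418/120189923; -15418833/120189923]
step 2: x' = x̄ + K·y = [-181534338/120189923, -209793141/120189923]
step 2: P' = (I − K·H)·P̄ = [175378766/120189923 436227462/120189923; 436227462/120189923 1277844720/120189923]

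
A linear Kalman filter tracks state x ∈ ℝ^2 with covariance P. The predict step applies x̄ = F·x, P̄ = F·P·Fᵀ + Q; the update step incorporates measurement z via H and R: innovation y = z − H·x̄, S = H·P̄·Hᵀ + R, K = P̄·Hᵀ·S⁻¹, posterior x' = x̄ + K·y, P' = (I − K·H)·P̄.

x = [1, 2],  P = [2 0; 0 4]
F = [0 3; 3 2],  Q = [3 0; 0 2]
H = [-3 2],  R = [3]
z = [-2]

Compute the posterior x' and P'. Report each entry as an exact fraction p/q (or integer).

x' = [187/35, 7]
P' = [1143/70 24; 24 36]

x̄ = F·x = [6, 7]
P̄ = F·P·Fᵀ + Q = [39 24; 24 36]
y = z − H·x̄ = [2]
S = H·P̄·Hᵀ + R = [210]
K = P̄·Hᵀ·S⁻¹ = [-23/70; 0]
x' = x̄ + K·y = [187/35, 7]
P' = (I − K·H)·P̄ = [1143/70 24; 24 36]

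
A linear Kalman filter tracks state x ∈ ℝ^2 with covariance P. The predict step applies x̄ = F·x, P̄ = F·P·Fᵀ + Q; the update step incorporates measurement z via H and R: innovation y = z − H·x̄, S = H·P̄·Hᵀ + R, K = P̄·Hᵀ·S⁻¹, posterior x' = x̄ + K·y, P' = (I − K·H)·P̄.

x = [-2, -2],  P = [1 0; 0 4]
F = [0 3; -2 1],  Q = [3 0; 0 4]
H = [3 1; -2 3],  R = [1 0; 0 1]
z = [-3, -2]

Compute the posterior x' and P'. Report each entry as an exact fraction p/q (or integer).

x' = [-3681/5680, -737/710]
P' = [3279/39760 123/4970; 123/4970 264/2485]

x̄ = F·x = [-6, 2]
P̄ = F·P·Fᵀ + Q = [39 12; 12 12]
y = z − H·x̄ = [13, -20]
S = H·P̄·Hᵀ + R = [436 -114; -114 121]
K = P̄·Hᵀ·S⁻¹ = [10821/39760 -1803/19880; 897/4970 669/2485]
x' = x̄ + K·y = [-3681/5680, -737/710]
P' = (I − K·H)·P̄ = [3279/39760 123/4970; 123/4970 264/2485]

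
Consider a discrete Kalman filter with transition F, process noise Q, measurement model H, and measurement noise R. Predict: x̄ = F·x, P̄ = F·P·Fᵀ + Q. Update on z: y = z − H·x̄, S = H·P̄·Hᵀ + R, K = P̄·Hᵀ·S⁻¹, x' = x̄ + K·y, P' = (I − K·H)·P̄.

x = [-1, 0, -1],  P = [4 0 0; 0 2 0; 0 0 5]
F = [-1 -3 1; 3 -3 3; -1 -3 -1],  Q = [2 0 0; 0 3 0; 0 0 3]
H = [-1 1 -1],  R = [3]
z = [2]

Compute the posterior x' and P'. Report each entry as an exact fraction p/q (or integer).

x̄ = F·x = [0, -6, 2]
P̄ = F·P·Fᵀ + Q = [29 21 17; 21 102 -9; 17 -9 30]
y = z − H·x̄ = [10]
S = H·P̄·Hᵀ + R = [174]
K = P̄·Hᵀ·S⁻¹ = [-25/174; 15/29; -28/87]
x' = x̄ + K·y = [-125/87, -24/29, -106/87]
P' = (I − K·H)·P̄ = [4421/174 984/29 779/87; 984/29 1608/29 579/29; 779/87 579/29 1042/87]

x' = [-125/87, -24/29, -106/87]
P' = [4421/174 984/29 779/87; 984/29 1608/29 579/29; 779/87 579/29 1042/87]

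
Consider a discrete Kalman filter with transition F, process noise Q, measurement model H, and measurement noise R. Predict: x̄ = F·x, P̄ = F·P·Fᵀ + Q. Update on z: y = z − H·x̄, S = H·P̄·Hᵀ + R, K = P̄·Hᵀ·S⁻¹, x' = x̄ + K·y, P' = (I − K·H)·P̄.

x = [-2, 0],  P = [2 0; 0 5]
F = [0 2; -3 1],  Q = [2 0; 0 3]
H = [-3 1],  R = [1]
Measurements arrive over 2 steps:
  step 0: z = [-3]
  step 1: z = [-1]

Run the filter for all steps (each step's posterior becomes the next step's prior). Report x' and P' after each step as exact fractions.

step 0: x̄ = F·x = [0, 6]
step 0: P̄ = F·P·Fᵀ + Q = [22 10; 10 26]
step 0: y = z − H·x̄ = [-9]
step 0: S = H·P̄·Hᵀ + R = [165]
step 0: K = P̄·Hᵀ·S⁻¹ = [-56/165; -4/165]
step 0: x' = x̄ + K·y = [168/55, 342/55]
step 0: P' = (I − K·H)·P̄ = [494/165 1426/165; 1426/165 4274/165]
step 1: x̄ = F·x = [684/55, -162/55]
step 1: P̄ = F·P·Fᵀ + Q = [17426/165 -8/165; -8/165 659/165]
step 1: y = z − H·x̄ = [2159/55]
step 1: S = H·P̄·Hᵀ + R = [157706/165]
step 1: K = P̄·Hᵀ·S⁻¹ = [-26143/78853; 683/157706]
step 1: x' = x̄ + K·y = [-45587/78853, -437705/157706]
step 1: P' = (I − K·H)·P̄ = [43512/78853 104393/78853; 104393/78853 627041/157706]

step 0: x' = [168/55, 342/55], P' = [494/165 1426/165; 1426/165 4274/165]
step 1: x' = [-45587/78853, -437705/157706], P' = [43512/78853 104393/78853; 104393/78853 627041/157706]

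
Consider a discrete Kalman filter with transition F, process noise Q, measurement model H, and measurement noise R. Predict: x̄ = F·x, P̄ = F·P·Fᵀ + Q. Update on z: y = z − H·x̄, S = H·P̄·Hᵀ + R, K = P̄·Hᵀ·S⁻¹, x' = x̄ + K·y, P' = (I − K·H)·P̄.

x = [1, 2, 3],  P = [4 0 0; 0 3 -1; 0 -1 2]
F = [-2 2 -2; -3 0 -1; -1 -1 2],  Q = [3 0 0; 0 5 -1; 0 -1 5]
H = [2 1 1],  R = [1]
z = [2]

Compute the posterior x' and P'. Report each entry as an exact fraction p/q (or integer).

x̄ = F·x = [-4, -6, 3]
P̄ = F·P·Fᵀ + Q = [47 30 -12; 30 43 6; -12 6 24]
y = z − H·x̄ = [13]
S = H·P̄·Hᵀ + R = [340]
K = P̄·Hᵀ·S⁻¹ = [28/85; 109/340; 3/170]
x' = x̄ + K·y = [24/85, -623/340, 549/170]
P' = (I − K·H)·P̄ = [859/85 -502/85 -1188/85; -502/85 2739/340 693/170; -1188/85 693/170 2031/85]

x' = [24/85, -623/340, 549/170]
P' = [859/85 -502/85 -1188/85; -502/85 2739/340 693/170; -1188/85 693/170 2031/85]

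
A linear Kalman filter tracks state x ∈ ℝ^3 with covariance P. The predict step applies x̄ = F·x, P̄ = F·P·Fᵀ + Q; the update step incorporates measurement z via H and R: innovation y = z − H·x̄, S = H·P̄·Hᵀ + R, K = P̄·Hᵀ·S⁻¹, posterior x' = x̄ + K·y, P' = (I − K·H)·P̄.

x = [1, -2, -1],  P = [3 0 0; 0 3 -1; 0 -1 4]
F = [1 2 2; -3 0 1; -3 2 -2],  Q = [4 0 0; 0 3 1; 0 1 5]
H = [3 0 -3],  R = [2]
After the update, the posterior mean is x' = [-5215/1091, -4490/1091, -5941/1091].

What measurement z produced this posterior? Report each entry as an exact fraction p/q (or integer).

z = [2]

x̄ = F·x = [-5, -4, -5]
P̄ = F·P·Fᵀ + Q = [27 -3 -13; -3 34 18; -13 18 68]
S = H·P̄·Hᵀ + R = [1091]
K = P̄·Hᵀ·S⁻¹ = [120/1091; -63/1091; -243/1091]
x' − x̄ = [240/1091, -126/1091, -486/1091] = K·y
y = (KᵀK)⁻¹·Kᵀ·(x' − x̄) = [2]
z = y + H·x̄ = [2] + [0] = [2]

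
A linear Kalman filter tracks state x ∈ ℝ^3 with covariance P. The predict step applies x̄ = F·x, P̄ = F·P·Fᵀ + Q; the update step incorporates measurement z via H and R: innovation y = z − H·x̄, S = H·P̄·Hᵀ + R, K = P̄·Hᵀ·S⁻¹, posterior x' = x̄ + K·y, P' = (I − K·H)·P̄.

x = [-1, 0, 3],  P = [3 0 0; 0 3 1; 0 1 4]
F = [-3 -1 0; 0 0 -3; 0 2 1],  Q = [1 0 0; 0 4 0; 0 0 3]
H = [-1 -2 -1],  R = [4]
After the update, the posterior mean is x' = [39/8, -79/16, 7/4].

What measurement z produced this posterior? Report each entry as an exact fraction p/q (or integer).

z = [3]

x̄ = F·x = [3, -9, 3]
P̄ = F·P·Fᵀ + Q = [31 3 -7; 3 40 -18; -7 -18 23]
S = H·P̄·Hᵀ + R = [144]
K = P̄·Hᵀ·S⁻¹ = [-5/24; -65/144; 5/36]
x' − x̄ = [15/8, 65/16, -5/4] = K·y
y = (KᵀK)⁻¹·Kᵀ·(x' − x̄) = [-9]
z = y + H·x̄ = [-9] + [12] = [3]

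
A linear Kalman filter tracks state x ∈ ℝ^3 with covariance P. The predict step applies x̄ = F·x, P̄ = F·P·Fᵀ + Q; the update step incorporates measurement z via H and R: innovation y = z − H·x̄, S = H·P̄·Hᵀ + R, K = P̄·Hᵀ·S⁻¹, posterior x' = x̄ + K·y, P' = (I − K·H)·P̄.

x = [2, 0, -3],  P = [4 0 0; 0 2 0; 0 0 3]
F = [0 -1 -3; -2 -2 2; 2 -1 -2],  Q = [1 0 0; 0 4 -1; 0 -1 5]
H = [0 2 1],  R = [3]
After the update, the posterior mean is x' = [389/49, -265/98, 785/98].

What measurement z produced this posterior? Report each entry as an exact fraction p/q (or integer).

x̄ = F·x = [9, -10, 10]
P̄ = F·P·Fᵀ + Q = [30 -14 20; -14 40 -25; 20 -25 35]
S = H·P̄·Hᵀ + R = [98]
K = P̄·Hᵀ·S⁻¹ = [-4/49; 55/98; -15/98]
x' − x̄ = [-52/49, 715/98, -195/98] = K·y
y = (KᵀK)⁻¹·Kᵀ·(x' − x̄) = [13]
z = y + H·x̄ = [13] + [-10] = [3]

z = [3]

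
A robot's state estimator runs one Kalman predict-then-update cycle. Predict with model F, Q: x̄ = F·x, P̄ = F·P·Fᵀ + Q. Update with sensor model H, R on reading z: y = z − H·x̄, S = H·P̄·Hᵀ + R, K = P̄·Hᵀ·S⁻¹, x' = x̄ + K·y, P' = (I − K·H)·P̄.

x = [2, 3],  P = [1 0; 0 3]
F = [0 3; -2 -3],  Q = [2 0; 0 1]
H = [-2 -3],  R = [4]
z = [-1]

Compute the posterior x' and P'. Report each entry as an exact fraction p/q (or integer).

x' = [125/42, -2]
P' = [1907/84 -31/2; -31/2 11]

x̄ = F·x = [9, -13]
P̄ = F·P·Fᵀ + Q = [29 -27; -27 32]
y = z − H·x̄ = [-22]
S = H·P̄·Hᵀ + R = [84]
K = P̄·Hᵀ·S⁻¹ = [23/84; -1/2]
x' = x̄ + K·y = [125/42, -2]
P' = (I − K·H)·P̄ = [1907/84 -31/2; -31/2 11]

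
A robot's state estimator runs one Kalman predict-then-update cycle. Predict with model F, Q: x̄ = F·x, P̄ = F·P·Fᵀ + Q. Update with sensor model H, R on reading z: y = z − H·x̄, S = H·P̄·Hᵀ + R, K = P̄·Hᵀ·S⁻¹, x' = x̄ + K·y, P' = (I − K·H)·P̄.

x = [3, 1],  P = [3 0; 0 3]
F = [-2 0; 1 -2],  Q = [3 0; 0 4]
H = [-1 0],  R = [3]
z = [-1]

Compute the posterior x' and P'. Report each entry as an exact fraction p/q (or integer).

x' = [-1/6, -4/3]
P' = [5/2 -1; -1 17]

x̄ = F·x = [-6, 1]
P̄ = F·P·Fᵀ + Q = [15 -6; -6 19]
y = z − H·x̄ = [-7]
S = H·P̄·Hᵀ + R = [18]
K = P̄·Hᵀ·S⁻¹ = [-5/6; 1/3]
x' = x̄ + K·y = [-1/6, -4/3]
P' = (I − K·H)·P̄ = [5/2 -1; -1 17]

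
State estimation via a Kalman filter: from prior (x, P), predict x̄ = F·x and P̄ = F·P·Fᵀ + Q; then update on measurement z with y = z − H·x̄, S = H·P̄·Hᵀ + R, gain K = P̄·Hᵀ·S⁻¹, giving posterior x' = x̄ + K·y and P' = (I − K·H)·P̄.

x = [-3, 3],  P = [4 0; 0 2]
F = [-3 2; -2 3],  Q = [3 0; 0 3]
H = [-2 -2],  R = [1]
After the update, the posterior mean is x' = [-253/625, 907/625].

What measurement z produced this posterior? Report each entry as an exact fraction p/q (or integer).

z = [-2]

x̄ = F·x = [15, 15]
P̄ = F·P·Fᵀ + Q = [47 36; 36 37]
S = H·P̄·Hᵀ + R = [625]
K = P̄·Hᵀ·S⁻¹ = [-166/625; -146/625]
x' − x̄ = [-9628/625, -8468/625] = K·y
y = (KᵀK)⁻¹·Kᵀ·(x' − x̄) = [58]
z = y + H·x̄ = [58] + [-60] = [-2]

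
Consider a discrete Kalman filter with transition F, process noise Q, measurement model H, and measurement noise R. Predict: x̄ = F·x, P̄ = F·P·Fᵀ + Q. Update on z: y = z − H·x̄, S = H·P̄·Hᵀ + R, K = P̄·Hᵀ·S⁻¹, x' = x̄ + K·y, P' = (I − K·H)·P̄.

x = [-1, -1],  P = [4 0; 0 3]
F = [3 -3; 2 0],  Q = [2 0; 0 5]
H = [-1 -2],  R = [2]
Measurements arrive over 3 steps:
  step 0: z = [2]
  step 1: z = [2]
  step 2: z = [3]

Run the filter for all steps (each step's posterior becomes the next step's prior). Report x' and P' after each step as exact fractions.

step 0: x̄ = F·x = [0, -2]
step 0: P̄ = F·P·Fᵀ + Q = [65 24; 24 21]
step 0: y = z − H·x̄ = [-2]
step 0: S = H·P̄·Hᵀ + R = [247]
step 0: K = P̄·Hᵀ·S⁻¹ = [-113/247; -66/247]
step 0: x' = x̄ + K·y = [226/247, -362/247]
step 0: P' = (I − K·H)·P̄ = [3286/247 -1530/247; -1530/247 831/247]
step 1: x̄ = F·x = [1764/247, 452/247]
step 1: P̄ = F·P·Fᵀ + Q = [65087/247 28896/247; 28896/247 14379/247]
step 1: y = z − H·x̄ = [3162/247]
step 1: S = H·P̄·Hᵀ + R = [238681/247]
step 1: K = P̄·Hᵀ·S⁻¹ = [-122879/238681; -57654/238681]
step 1: x' = x̄ + K·y = [131538/238681, -301288/238681]
step 1: P' = (I − K·H)·P̄ = [1764298/238681 -759270/238681; -759270/238681 437289/238681]
step 2: x̄ = F·x = [1298478/238681, 263076/238681]
step 2: P̄ = F·P·Fᵀ + Q = [33958505/238681 15141408/238681; 15141408/238681 8250597/238681]
step 2: y = z − H·x̄ = [2540673/238681]
step 2: S = H·P̄·Hᵀ + R = [128003887/238681]
step 2: K = P̄·Hᵀ·S⁻¹ = [-64241321/128003887; -31642602/128003887]
step 2: x' = x̄ + K·y = [12544113/128003887, -195737214/128003887]
step 2: P' = (I − K·H)·P̄ = [921201574/128003887 -396359466/128003887; -396359466/128003887 229822335/128003887]

step 0: x' = [226/247, -362/247], P' = [3286/247 -1530/247; -1530/247 831/247]
step 1: x' = [131538/238681, -301288/238681], P' = [1764298/238681 -759270/238681; -759270/238681 437289/238681]
step 2: x' = [12544113/128003887, -195737214/128003887], P' = [921201574/128003887 -396359466/128003887; -396359466/128003887 229822335/128003887]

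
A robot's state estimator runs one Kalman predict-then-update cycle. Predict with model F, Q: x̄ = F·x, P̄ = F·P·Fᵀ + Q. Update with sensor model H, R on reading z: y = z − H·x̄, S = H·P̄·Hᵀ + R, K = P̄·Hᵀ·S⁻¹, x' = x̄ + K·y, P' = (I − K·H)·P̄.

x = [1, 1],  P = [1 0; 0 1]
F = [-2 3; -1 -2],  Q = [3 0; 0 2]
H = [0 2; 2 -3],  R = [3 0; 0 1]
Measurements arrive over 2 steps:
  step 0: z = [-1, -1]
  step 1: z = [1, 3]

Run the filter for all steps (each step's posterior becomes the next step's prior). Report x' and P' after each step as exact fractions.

step 0: x̄ = F·x = [1, -3]
step 0: P̄ = F·P·Fᵀ + Q = [16 -4; -4 7]
step 0: y = z − H·x̄ = [5, -12]
step 0: S = H·P̄·Hᵀ + R = [31 -58; -58 176]
step 0: K = P̄·Hᵀ·S⁻¹ = [286/523 225/523; 391/1046 -87/2092]
step 0: x' = x̄ + K·y = [-747/523, -661/1046]
step 0: P' = (I − K·H)·P̄ = [756/523 429/523; 429/523 1173/2092]
step 1: x̄ = F·x = [1005/1046, 1408/523]
step 1: P̄ = F·P·Fᵀ + Q = [8337/2092 363/1046; 363/1046 4691/523]
step 1: y = z − H·x̄ = [-2293/523, 4788/523]
step 1: S = H·P̄·Hᵀ + R = [20333/523 -27420/523; -27420/523 48901/523]
step 1: K = P̄·Hᵀ·S⁻¹ = [223941/463571 159924/463571; 158434/463571 -41130/463571]
step 1: x' = x̄ + K·y = [1855311/927142, 176842/463571]
step 1: P' = (I − K·H)·P̄ = [2335317/1854284 671823/927142; 671823/927142 237651/463571]

step 0: x' = [-747/523, -661/1046], P' = [756/523 429/523; 429/523 1173/2092]
step 1: x' = [1855311/927142, 176842/463571], P' = [2335317/1854284 671823/927142; 671823/927142 237651/463571]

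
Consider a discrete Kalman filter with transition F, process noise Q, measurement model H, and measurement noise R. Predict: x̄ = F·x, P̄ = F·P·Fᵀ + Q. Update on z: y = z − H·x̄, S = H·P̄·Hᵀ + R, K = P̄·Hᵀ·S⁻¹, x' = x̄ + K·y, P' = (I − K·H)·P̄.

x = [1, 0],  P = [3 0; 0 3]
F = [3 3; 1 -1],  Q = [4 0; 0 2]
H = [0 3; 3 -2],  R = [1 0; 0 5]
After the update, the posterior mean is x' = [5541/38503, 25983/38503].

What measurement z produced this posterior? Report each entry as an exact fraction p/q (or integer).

z = [2, -1]

x̄ = F·x = [3, 1]
P̄ = F·P·Fᵀ + Q = [58 0; 0 8]
S = H·P̄·Hᵀ + R = [73 -48; -48 559]
K = P̄·Hᵀ·S⁻¹ = [8352/38503 12702/38503; 12648/38503 -16/38503]
x' − x̄ = [-109968/38503, -12520/38503] = K·y
y = (KᵀK)⁻¹·Kᵀ·(x' − x̄) = [-1, -8]
z = y + H·x̄ = [-1, -8] + [3, 7] = [2, -1]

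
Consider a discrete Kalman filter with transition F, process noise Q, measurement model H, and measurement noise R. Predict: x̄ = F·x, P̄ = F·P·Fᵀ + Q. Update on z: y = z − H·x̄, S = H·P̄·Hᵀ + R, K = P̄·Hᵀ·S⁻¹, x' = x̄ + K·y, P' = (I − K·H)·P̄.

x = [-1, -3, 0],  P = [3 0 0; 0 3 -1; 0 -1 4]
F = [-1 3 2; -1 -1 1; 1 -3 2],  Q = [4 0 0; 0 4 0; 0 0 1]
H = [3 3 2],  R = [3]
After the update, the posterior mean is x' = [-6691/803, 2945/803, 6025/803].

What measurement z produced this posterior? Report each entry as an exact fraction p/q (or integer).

z = [1]

x̄ = F·x = [-8, 4, 8]
P̄ = F·P·Fᵀ + Q = [38 1 -14; 1 16 19; -14 19 59]
S = H·P̄·Hᵀ + R = [803]
K = P̄·Hᵀ·S⁻¹ = [89/803; 89/803; 133/803]
x' − x̄ = [-267/803, -267/803, -399/803] = K·y
y = (KᵀK)⁻¹·Kᵀ·(x' − x̄) = [-3]
z = y + H·x̄ = [-3] + [4] = [1]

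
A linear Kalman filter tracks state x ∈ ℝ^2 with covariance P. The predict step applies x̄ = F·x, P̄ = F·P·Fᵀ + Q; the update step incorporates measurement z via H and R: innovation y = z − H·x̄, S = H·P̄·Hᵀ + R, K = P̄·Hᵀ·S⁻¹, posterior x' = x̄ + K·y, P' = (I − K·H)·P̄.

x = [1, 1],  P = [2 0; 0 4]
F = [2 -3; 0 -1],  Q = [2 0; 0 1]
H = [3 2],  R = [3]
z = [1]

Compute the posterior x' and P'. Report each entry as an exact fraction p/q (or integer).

x̄ = F·x = [-1, -1]
P̄ = F·P·Fᵀ + Q = [46 12; 12 5]
y = z − H·x̄ = [6]
S = H·P̄·Hᵀ + R = [581]
K = P̄·Hᵀ·S⁻¹ = [162/581; 46/581]
x' = x̄ + K·y = [391/581, -305/581]
P' = (I − K·H)·P̄ = [482/581 -480/581; -480/581 789/581]

x' = [391/581, -305/581]
P' = [482/581 -480/581; -480/581 789/581]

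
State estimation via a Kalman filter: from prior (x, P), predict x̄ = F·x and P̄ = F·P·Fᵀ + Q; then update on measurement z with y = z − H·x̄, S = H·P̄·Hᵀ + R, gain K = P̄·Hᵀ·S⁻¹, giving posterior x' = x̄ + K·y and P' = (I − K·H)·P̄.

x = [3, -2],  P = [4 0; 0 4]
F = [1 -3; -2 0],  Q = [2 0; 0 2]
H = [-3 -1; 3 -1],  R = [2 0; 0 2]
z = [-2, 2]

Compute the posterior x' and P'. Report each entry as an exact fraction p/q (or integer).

x̄ = F·x = [9, -6]
P̄ = F·P·Fᵀ + Q = [42 -8; -8 18]
y = z − H·x̄ = [19, -31]
S = H·P̄·Hᵀ + R = [350 -360; -360 446]
K = P̄·Hᵀ·S⁻¹ = [-1097/6625 221/1325; -3111/6625 -627/1325]
x' = x̄ + K·y = [4527/6625, -1674/6625]
P' = (I − K·H)·P̄ = [734/6625 -8/6625; -8/6625 6246/6625]

x' = [4527/6625, -1674/6625]
P' = [734/6625 -8/6625; -8/6625 6246/6625]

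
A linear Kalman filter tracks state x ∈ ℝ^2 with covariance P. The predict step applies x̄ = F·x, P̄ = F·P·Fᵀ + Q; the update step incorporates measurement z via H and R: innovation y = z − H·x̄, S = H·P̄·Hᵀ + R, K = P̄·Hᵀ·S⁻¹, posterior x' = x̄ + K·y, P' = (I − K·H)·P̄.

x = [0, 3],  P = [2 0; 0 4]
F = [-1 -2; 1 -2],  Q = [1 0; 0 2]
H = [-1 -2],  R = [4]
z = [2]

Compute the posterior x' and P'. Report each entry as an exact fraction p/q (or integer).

x̄ = F·x = [-6, -6]
P̄ = F·P·Fᵀ + Q = [19 14; 14 20]
y = z − H·x̄ = [-16]
S = H·P̄·Hᵀ + R = [159]
K = P̄·Hᵀ·S⁻¹ = [-47/159; -18/53]
x' = x̄ + K·y = [-202/159, -30/53]
P' = (I − K·H)·P̄ = [812/159 -104/53; -104/53 88/53]

x' = [-202/159, -30/53]
P' = [812/159 -104/53; -104/53 88/53]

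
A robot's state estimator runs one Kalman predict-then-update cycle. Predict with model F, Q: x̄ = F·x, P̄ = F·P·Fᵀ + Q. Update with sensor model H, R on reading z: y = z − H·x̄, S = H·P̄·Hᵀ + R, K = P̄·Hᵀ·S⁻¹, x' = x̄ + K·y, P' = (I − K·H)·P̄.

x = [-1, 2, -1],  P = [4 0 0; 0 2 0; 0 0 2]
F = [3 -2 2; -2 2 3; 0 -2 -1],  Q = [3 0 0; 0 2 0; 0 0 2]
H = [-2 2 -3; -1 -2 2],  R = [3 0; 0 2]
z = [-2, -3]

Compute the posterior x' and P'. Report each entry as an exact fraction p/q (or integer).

x̄ = F·x = [-9, 3, -3]
P̄ = F·P·Fᵀ + Q = [55 -20 4; -20 44 -14; 4 -14 12]
y = z − H·x̄ = [-35, 0]
S = H·P̄·Hᵀ + R = [883 -322; -322 297]
K = P̄·Hᵀ·S⁻¹ = [-50368/158567 -58345/158567; 19578/158567 -30028/158567; -5928/158567 19200/158567]
x' = x̄ + K·y = [335777/158567, -209529/158567, -268221/158567]
P' = (I − K·H)·P̄ = [153154/158567 -209900/158567 -191668/158567; -209900/158567 766000/158567 631022/158567; -191668/158567 631022/158567 554388/158567]

x' = [335777/158567, -209529/158567, -268221/158567]
P' = [153154/158567 -209900/158567 -191668/158567; -209900/158567 766000/158567 631022/158567; -191668/158567 631022/158567 554388/158567]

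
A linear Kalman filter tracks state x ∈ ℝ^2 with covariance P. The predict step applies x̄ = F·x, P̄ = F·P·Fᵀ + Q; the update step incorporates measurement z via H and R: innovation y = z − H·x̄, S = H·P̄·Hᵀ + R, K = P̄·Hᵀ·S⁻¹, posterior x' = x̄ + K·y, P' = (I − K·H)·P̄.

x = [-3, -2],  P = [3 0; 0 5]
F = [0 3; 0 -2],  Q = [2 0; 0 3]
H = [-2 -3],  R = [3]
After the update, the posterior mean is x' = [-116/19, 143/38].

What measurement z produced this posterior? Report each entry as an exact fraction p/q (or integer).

z = [1]

x̄ = F·x = [-6, 4]
P̄ = F·P·Fᵀ + Q = [47 -30; -30 23]
S = H·P̄·Hᵀ + R = [38]
K = P̄·Hᵀ·S⁻¹ = [-2/19; -9/38]
x' − x̄ = [-2/19, -9/38] = K·y
y = (KᵀK)⁻¹·Kᵀ·(x' − x̄) = [1]
z = y + H·x̄ = [1] + [0] = [1]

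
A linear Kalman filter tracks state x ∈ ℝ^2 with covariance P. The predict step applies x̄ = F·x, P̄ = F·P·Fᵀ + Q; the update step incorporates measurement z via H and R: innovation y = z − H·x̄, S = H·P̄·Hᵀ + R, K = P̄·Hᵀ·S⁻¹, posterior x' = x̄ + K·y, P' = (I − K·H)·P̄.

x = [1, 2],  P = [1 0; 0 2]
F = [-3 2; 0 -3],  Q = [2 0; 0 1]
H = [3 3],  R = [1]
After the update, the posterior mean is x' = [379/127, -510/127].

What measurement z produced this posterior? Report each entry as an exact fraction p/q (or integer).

x̄ = F·x = [1, -6]
P̄ = F·P·Fᵀ + Q = [19 -12; -12 19]
S = H·P̄·Hᵀ + R = [127]
K = P̄·Hᵀ·S⁻¹ = [21/127; 21/127]
x' − x̄ = [252/127, 252/127] = K·y
y = (KᵀK)⁻¹·Kᵀ·(x' − x̄) = [12]
z = y + H·x̄ = [12] + [-15] = [-3]

z = [-3]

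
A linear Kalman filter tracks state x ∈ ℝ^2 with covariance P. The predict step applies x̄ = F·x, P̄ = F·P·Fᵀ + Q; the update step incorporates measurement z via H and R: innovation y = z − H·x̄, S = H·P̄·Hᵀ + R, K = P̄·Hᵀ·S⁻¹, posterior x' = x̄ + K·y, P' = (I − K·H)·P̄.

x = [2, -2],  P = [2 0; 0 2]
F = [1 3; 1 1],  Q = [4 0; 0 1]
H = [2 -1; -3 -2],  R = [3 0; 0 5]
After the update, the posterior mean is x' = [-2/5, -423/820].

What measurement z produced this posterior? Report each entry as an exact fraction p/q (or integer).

x̄ = F·x = [-4, 0]
P̄ = F·P·Fᵀ + Q = [24 8; 8 5]
S = H·P̄·Hᵀ + R = [72 -142; -142 337]
K = P̄·Hᵀ·S⁻¹ = [6/25 -4/25; -1121/4100 -443/2050]
x' − x̄ = [18/5, -423/820] = K·y
y = (KᵀK)⁻¹·Kᵀ·(x' − x̄) = [9, -9]
z = y + H·x̄ = [9, -9] + [-8, 12] = [1, 3]

z = [1, 3]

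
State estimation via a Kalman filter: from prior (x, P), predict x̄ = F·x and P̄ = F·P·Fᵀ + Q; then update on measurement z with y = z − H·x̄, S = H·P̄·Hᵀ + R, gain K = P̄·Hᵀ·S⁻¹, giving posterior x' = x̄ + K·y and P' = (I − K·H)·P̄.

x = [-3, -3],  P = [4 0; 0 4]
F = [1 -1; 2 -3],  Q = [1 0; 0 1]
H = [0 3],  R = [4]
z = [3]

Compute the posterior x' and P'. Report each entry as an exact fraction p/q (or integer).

x̄ = F·x = [0, 3]
P̄ = F·P·Fᵀ + Q = [9 20; 20 53]
y = z − H·x̄ = [-6]
S = H·P̄·Hᵀ + R = [481]
K = P̄·Hᵀ·S⁻¹ = [60/481; 159/481]
x' = x̄ + K·y = [-360/481, 489/481]
P' = (I − K·H)·P̄ = [729/481 80/481; 80/481 212/481]

x' = [-360/481, 489/481]
P' = [729/481 80/481; 80/481 212/481]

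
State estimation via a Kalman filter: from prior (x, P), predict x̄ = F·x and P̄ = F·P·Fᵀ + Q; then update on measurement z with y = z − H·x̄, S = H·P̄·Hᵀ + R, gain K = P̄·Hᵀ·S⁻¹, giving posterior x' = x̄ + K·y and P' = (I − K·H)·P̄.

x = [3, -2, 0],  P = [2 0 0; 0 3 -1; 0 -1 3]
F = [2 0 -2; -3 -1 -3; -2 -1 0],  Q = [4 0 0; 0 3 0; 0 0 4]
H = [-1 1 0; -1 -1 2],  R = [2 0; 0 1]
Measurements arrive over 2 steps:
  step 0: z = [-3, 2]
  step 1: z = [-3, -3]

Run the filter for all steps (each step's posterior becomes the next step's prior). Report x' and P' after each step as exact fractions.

step 0: x' = [7930/7661, -17239/7661, 2838/7661], P' = [30872/7661 27880/7661 28094/7661; 27880/7661 39690/7661 32526/7661; 28094/7661 32526/7661 30939/7661]
step 1: x' = [62149018/25605917, -14072703/25605917, -12848177/25605917], P' = [107038018/25605917 104014104/25605917 101953808/25605917; 104014104/25605917 151653870/25605917 124177036/25605917; 101953808/25605917 124177036/25605917 115660278/25605917]

step 0: x̄ = F·x = [6, -7, -4]
step 0: P̄ = F·P·Fᵀ + Q = [24 4 -10; 4 45 12; -10 12 15]
step 0: y = z − H·x̄ = [10, 9]
step 0: S = H·P̄·Hᵀ + R = [63 23; 23 130]
step 0: K = P̄·Hᵀ·S⁻¹ = [-1496/7661 -2564/7661; 5905/7661 -2518/7661; 2216/7661 1258/7661]
step 0: x' = x̄ + K·y = [7930/7661, -17239/7661, 2838/7661]
step 0: P' = (I − K·H)·P̄ = [30872/7661 27880/7661 28094/7661; 27880/7661 39690/7661 32526/7661; 28094/7661 32526/7661 30939/7661]
step 1: x̄ = F·x = [10184/7661, -15065/7661, 1379/7661]
step 1: P̄ = F·P·Fᵀ + Q = [53136/7661 9694/7661 -1820/7661; 9694/7661 1487100/7661 630464/7661; -1820/7661 630464/7661 305342/7661]
step 1: y = z − H·x̄ = [2266/7661, -30622/7661]
step 1: S = H·P̄·Hᵀ + R = [1536170/7661 -169396/7661; -169396/7661 274077/7661]
step 1: K = P̄·Hᵀ·S⁻¹ = [-1511957/25605917 -7144506/25605917; 23819883/25605917 -7313902/25605917; 11111614/25605917 5189712/25605917]
step 1: x' = x̄ + K·y = [62149018/25605917, -14072703/25605917, -12848177/25605917]
step 1: P' = (I − K·H)·P̄ = [107038018/25605917 104014104/25605917 101953808/25605917; 104014104/25605917 151653870/25605917 124177036/25605917; 101953808/25605917 124177036/25605917 115660278/25605917]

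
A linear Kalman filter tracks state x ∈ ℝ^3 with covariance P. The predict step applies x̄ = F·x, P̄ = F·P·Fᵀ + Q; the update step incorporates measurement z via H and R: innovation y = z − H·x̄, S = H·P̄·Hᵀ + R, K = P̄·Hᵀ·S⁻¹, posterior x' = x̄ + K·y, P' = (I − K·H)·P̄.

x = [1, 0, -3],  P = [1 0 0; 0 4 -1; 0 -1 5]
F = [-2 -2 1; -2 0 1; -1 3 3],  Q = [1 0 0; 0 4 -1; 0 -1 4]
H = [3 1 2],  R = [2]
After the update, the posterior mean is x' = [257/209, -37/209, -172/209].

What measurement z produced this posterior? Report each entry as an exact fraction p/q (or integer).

z = [2]

x̄ = F·x = [-5, -5, -10]
P̄ = F·P·Fᵀ + Q = [30 11 -4; 11 13 13; -4 13 68]
S = H·P̄·Hᵀ + R = [627]
K = P̄·Hᵀ·S⁻¹ = [31/209; 24/209; 137/627]
x' − x̄ = [1302/209, 1008/209, 1918/209] = K·y
y = (KᵀK)⁻¹·Kᵀ·(x' − x̄) = [42]
z = y + H·x̄ = [42] + [-40] = [2]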